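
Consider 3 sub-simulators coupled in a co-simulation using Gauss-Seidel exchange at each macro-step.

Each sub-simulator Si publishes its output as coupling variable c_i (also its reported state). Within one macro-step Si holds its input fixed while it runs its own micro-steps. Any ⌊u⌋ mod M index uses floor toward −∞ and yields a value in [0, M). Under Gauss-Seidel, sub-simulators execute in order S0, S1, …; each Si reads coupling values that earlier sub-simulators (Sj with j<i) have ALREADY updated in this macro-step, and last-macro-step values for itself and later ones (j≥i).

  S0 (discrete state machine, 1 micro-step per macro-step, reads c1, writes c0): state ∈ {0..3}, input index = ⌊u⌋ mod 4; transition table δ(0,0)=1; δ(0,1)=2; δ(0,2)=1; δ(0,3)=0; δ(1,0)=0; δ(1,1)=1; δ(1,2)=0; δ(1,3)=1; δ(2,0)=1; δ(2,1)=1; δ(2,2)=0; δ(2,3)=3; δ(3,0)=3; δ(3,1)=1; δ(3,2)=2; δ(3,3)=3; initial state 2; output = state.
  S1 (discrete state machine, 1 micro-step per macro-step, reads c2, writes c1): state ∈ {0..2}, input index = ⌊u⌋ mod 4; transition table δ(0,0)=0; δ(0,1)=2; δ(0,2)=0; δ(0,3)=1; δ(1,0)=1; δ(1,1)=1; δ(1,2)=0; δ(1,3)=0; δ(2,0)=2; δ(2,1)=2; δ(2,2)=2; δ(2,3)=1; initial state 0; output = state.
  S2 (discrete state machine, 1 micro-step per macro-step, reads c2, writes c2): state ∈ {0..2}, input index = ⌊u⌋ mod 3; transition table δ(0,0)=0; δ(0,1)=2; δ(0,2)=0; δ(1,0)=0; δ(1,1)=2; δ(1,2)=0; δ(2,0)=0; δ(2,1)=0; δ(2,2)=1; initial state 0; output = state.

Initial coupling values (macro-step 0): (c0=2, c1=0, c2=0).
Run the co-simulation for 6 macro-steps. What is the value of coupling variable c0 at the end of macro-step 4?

c0 at macro-step 4 = 0

macro 1: S0 reads c1=0 → after 1×micro: 1; S1 reads c2=0 → after 1×micro: 0; S2 reads c2=0 → after 1×micro: 0 ⇒ (c0=1, c1=0, c2=0)
macro 2: S0 reads c1=0 → after 1×micro: 0; S1 reads c2=0 → after 1×micro: 0; S2 reads c2=0 → after 1×micro: 0 ⇒ (c0=0, c1=0, c2=0)
macro 3: S0 reads c1=0 → after 1×micro: 1; S1 reads c2=0 → after 1×micro: 0; S2 reads c2=0 → after 1×micro: 0 ⇒ (c0=1, c1=0, c2=0)
macro 4: S0 reads c1=0 → after 1×micro: 0; S1 reads c2=0 → after 1×micro: 0; S2 reads c2=0 → after 1×micro: 0 ⇒ (c0=0, c1=0, c2=0)
macro 5: S0 reads c1=0 → after 1×micro: 1; S1 reads c2=0 → after 1×micro: 0; S2 reads c2=0 → after 1×micro: 0 ⇒ (c0=1, c1=0, c2=0)
macro 6: S0 reads c1=0 → after 1×micro: 0; S1 reads c2=0 → after 1×micro: 0; S2 reads c2=0 → after 1×micro: 0 ⇒ (c0=0, c1=0, c2=0)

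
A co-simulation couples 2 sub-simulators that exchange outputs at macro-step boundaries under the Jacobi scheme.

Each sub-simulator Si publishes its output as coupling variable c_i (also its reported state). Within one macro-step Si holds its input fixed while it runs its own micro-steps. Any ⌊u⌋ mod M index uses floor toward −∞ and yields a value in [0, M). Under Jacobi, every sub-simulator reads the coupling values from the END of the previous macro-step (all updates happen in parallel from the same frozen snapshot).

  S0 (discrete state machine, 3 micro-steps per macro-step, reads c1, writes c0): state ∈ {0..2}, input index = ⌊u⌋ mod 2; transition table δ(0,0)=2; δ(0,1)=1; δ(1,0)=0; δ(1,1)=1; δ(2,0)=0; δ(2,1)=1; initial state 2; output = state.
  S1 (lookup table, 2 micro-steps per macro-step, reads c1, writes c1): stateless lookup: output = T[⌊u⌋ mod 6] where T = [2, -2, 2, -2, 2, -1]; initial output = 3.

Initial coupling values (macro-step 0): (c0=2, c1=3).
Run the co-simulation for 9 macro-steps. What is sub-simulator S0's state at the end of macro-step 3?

S0 state at macro-step 3 = 2

macro 1: S0 reads c1=3 → after 3×micro: 1; S1 reads c1=3 → after 2×micro: -2 ⇒ (c0=1, c1=-2)
macro 2: S0 reads c1=-2 → after 3×micro: 0; S1 reads c1=-2 → after 2×micro: 2 ⇒ (c0=0, c1=2)
macro 3: S0 reads c1=2 → after 3×micro: 2; S1 reads c1=2 → after 2×micro: 2 ⇒ (c0=2, c1=2)
macro 4: S0 reads c1=2 → after 3×micro: 0; S1 reads c1=2 → after 2×micro: 2 ⇒ (c0=0, c1=2)
macro 5: S0 reads c1=2 → after 3×micro: 2; S1 reads c1=2 → after 2×micro: 2 ⇒ (c0=2, c1=2)
macro 6: S0 reads c1=2 → after 3×micro: 0; S1 reads c1=2 → after 2×micro: 2 ⇒ (c0=0, c1=2)
macro 7: S0 reads c1=2 → after 3×micro: 2; S1 reads c1=2 → after 2×micro: 2 ⇒ (c0=2, c1=2)
macro 8: S0 reads c1=2 → after 3×micro: 0; S1 reads c1=2 → after 2×micro: 2 ⇒ (c0=0, c1=2)
macro 9: S0 reads c1=2 → after 3×micro: 2; S1 reads c1=2 → after 2×micro: 2 ⇒ (c0=2, c1=2)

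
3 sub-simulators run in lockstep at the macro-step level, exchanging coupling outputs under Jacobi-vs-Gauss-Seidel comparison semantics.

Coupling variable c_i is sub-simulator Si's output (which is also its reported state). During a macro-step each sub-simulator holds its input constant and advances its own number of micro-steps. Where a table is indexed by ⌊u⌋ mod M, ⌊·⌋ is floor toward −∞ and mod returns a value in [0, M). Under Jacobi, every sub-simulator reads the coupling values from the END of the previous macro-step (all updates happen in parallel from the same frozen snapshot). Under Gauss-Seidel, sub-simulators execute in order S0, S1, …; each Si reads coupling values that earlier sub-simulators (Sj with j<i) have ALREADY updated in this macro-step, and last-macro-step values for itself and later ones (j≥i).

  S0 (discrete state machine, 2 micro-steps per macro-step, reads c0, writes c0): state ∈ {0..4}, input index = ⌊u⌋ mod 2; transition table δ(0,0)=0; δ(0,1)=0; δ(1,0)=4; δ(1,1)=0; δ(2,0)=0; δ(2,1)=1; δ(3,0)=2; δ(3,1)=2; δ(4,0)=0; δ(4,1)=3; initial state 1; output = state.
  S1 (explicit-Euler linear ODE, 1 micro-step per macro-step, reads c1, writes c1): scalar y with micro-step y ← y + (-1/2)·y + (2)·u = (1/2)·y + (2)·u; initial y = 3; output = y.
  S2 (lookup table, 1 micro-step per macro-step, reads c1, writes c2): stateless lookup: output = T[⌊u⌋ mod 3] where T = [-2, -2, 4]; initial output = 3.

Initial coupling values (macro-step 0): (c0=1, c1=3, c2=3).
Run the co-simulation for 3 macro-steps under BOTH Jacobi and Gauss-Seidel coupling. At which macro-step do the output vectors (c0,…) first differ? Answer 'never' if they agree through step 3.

[Jacobi] macro 1: S0 reads c0=1 → after 2×micro: 0; S1 reads c1=3 → after 1×micro: 15/2; S2 reads c1=3 → after 1×micro: -2 ⇒ (c0=0, c1=15/2, c2=-2)
[Jacobi] macro 2: S0 reads c0=0 → after 2×micro: 0; S1 reads c1=15/2 → after 1×micro: 75/4; S2 reads c1=15/2 → after 1×micro: -2 ⇒ (c0=0, c1=75/4, c2=-2)
[Jacobi] macro 3: S0 reads c0=0 → after 2×micro: 0; S1 reads c1=75/4 → after 1×micro: 375/8; S2 reads c1=75/4 → after 1×micro: -2 ⇒ (c0=0, c1=375/8, c2=-2)
[Gauss-Seidel] macro 1: S0 reads c0=1 → after 2×micro: 0; S1 reads c1=3 → after 1×micro: 15/2; S2 reads c1=15/2 → after 1×micro: -2 ⇒ (c0=0, c1=15/2, c2=-2)
[Gauss-Seidel] macro 2: S0 reads c0=0 → after 2×micro: 0; S1 reads c1=15/2 → after 1×micro: 75/4; S2 reads c1=75/4 → after 1×micro: -2 ⇒ (c0=0, c1=75/4, c2=-2)
[Gauss-Seidel] macro 3: S0 reads c0=0 → after 2×micro: 0; S1 reads c1=75/4 → after 1×micro: 375/8; S2 reads c1=375/8 → after 1×micro: -2 ⇒ (c0=0, c1=375/8, c2=-2)

first divergence at macro-step: never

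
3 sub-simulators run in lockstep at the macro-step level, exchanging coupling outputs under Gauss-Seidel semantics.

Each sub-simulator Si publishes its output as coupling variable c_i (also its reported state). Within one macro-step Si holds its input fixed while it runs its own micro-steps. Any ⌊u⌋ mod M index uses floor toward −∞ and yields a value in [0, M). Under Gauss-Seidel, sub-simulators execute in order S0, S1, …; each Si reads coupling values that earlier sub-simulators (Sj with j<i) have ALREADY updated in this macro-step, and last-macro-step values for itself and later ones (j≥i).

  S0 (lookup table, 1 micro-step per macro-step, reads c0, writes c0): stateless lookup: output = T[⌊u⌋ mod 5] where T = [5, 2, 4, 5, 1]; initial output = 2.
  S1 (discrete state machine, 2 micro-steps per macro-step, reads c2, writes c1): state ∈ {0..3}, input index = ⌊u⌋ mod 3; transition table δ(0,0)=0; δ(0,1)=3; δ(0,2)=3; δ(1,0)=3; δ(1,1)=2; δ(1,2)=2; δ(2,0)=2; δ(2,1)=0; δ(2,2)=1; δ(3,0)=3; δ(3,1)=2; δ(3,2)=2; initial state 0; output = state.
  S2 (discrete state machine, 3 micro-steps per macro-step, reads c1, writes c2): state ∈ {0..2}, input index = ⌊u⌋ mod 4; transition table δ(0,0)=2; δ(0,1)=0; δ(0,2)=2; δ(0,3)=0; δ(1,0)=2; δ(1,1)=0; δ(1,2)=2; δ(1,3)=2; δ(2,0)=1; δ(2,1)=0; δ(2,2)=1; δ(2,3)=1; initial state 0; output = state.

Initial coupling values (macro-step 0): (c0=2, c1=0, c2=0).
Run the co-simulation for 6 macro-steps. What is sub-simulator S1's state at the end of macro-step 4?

S1 state at macro-step 4 = 1

macro 1: S0 reads c0=2 → after 1×micro: 4; S1 reads c2=0 → after 2×micro: 0; S2 reads c1=0 → after 3×micro: 2 ⇒ (c0=4, c1=0, c2=2)
macro 2: S0 reads c0=4 → after 1×micro: 1; S1 reads c2=2 → after 2×micro: 2; S2 reads c1=2 → after 3×micro: 1 ⇒ (c0=1, c1=2, c2=1)
macro 3: S0 reads c0=1 → after 1×micro: 2; S1 reads c2=1 → after 2×micro: 3; S2 reads c1=3 → after 3×micro: 2 ⇒ (c0=2, c1=3, c2=2)
macro 4: S0 reads c0=2 → after 1×micro: 4; S1 reads c2=2 → after 2×micro: 1; S2 reads c1=1 → after 3×micro: 0 ⇒ (c0=4, c1=1, c2=0)
macro 5: S0 reads c0=4 → after 1×micro: 1; S1 reads c2=0 → after 2×micro: 3; S2 reads c1=3 → after 3×micro: 0 ⇒ (c0=1, c1=3, c2=0)
macro 6: S0 reads c0=1 → after 1×micro: 2; S1 reads c2=0 → after 2×micro: 3; S2 reads c1=3 → after 3×micro: 0 ⇒ (c0=2, c1=3, c2=0)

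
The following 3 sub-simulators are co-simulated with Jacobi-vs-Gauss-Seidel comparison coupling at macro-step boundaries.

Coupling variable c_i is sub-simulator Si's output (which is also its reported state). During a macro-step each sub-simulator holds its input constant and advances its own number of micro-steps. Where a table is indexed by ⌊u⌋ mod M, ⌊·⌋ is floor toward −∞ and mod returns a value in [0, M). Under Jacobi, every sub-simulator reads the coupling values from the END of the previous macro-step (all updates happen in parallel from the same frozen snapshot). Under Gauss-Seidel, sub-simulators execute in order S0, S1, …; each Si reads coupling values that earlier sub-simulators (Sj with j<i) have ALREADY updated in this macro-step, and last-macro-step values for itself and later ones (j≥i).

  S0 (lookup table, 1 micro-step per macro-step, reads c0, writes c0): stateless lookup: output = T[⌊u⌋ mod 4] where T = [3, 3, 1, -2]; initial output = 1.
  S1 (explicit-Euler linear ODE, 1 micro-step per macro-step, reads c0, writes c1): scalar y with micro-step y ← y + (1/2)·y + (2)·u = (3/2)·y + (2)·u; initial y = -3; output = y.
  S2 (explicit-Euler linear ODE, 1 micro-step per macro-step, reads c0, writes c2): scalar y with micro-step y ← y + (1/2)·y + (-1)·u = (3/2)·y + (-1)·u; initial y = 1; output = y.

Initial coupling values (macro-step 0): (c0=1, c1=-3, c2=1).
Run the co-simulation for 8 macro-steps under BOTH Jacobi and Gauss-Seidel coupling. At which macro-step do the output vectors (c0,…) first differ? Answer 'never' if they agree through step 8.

first divergence at macro-step: 1

[Jacobi] macro 1: S0 reads c0=1 → after 1×micro: 3; S1 reads c0=1 → after 1×micro: -5/2; S2 reads c0=1 → after 1×micro: 1/2 ⇒ (c0=3, c1=-5/2, c2=1/2)
[Jacobi] macro 2: S0 reads c0=3 → after 1×micro: -2; S1 reads c0=3 → after 1×micro: 9/4; S2 reads c0=3 → after 1×micro: -9/4 ⇒ (c0=-2, c1=9/4, c2=-9/4)
[Jacobi] macro 3: S0 reads c0=-2 → after 1×micro: 1; S1 reads c0=-2 → after 1×micro: -5/8; S2 reads c0=-2 → after 1×micro: -11/8 ⇒ (c0=1, c1=-5/8, c2=-11/8)
[Jacobi] macro 4: S0 reads c0=1 → after 1×micro: 3; S1 reads c0=1 → after 1×micro: 17/16; S2 reads c0=1 → after 1×micro: -49/16 ⇒ (c0=3, c1=17/16, c2=-49/16)
[Jacobi] macro 5: S0 reads c0=3 → after 1×micro: -2; S1 reads c0=3 → after 1×micro: 243/32; S2 reads c0=3 → after 1×micro: -243/32 ⇒ (c0=-2, c1=243/32, c2=-243/32)
[Jacobi] macro 6: S0 reads c0=-2 → after 1×micro: 1; S1 reads c0=-2 → after 1×micro: 473/64; S2 reads c0=-2 → after 1×micro: -601/64 ⇒ (c0=1, c1=473/64, c2=-601/64)
[Jacobi] macro 7: S0 reads c0=1 → after 1×micro: 3; S1 reads c0=1 → after 1×micro: 1675/128; S2 reads c0=1 → after 1×micro: -1931/128 ⇒ (c0=3, c1=1675/128, c2=-1931/128)
[Jacobi] macro 8: S0 reads c0=3 → after 1×micro: -2; S1 reads c0=3 → after 1×micro: 6561/256; S2 reads c0=3 → after 1×micro: -6561/256 ⇒ (c0=-2, c1=6561/256, c2=-6561/256)
[Gauss-Seidel] macro 1: S0 reads c0=1 → after 1×micro: 3; S1 reads c0=3 → after 1×micro: 3/2; S2 reads c0=3 → after 1×micro: -3/2 ⇒ (c0=3, c1=3/2, c2=-3/2)
[Gauss-Seidel] macro 2: S0 reads c0=3 → after 1×micro: -2; S1 reads c0=-2 → after 1×micro: -7/4; S2 reads c0=-2 → after 1×micro: -1/4 ⇒ (c0=-2, c1=-7/4, c2=-1/4)
[Gauss-Seidel] macro 3: S0 reads c0=-2 → after 1×micro: 1; S1 reads c0=1 → after 1×micro: -5/8; S2 reads c0=1 → after 1×micro: -11/8 ⇒ (c0=1, c1=-5/8, c2=-11/8)
[Gauss-Seidel] macro 4: S0 reads c0=1 → after 1×micro: 3; S1 reads c0=3 → after 1×micro: 81/16; S2 reads c0=3 → after 1×micro: -81/16 ⇒ (c0=3, c1=81/16, c2=-81/16)
[Gauss-Seidel] macro 5: S0 reads c0=3 → after 1×micro: -2; S1 reads c0=-2 → after 1×micro: 115/32; S2 reads c0=-2 → after 1×micro: -179/32 ⇒ (c0=-2, c1=115/32, c2=-179/32)
[Gauss-Seidel] macro 6: S0 reads c0=-2 → after 1×micro: 1; S1 reads c0=1 → after 1×micro: 473/64; S2 reads c0=1 → after 1×micro: -601/64 ⇒ (c0=1, c1=473/64, c2=-601/64)
[Gauss-Seidel] macro 7: S0 reads c0=1 → after 1×micro: 3; S1 reads c0=3 → after 1×micro: 2187/128; S2 reads c0=3 → after 1×micro: -2187/128 ⇒ (c0=3, c1=2187/128, c2=-2187/128)
[Gauss-Seidel] macro 8: S0 reads c0=3 → after 1×micro: -2; S1 reads c0=-2 → after 1×micro: 5537/256; S2 reads c0=-2 → after 1×micro: -6049/256 ⇒ (c0=-2, c1=5537/256, c2=-6049/256)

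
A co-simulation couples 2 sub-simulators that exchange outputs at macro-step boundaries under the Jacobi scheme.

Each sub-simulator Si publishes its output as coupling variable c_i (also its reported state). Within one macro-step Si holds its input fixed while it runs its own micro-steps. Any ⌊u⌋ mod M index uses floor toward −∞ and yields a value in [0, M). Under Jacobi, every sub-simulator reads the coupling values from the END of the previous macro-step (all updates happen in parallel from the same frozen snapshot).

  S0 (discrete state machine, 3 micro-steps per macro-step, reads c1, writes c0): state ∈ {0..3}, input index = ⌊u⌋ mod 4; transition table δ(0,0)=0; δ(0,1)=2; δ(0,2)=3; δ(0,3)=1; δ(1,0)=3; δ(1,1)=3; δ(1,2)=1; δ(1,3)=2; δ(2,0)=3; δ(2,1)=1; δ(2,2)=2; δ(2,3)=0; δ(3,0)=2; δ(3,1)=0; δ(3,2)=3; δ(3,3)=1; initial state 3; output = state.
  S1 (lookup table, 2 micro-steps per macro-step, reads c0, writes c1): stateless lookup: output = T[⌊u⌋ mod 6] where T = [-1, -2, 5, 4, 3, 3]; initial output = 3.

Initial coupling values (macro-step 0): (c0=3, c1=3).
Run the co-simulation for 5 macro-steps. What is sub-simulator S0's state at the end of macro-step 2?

macro 1: S0 reads c1=3 → after 3×micro: 0; S1 reads c0=3 → after 2×micro: 4 ⇒ (c0=0, c1=4)
macro 2: S0 reads c1=4 → after 3×micro: 0; S1 reads c0=0 → after 2×micro: -1 ⇒ (c0=0, c1=-1)
macro 3: S0 reads c1=-1 → after 3×micro: 0; S1 reads c0=0 → after 2×micro: -1 ⇒ (c0=0, c1=-1)
macro 4: S0 reads c1=-1 → after 3×micro: 0; S1 reads c0=0 → after 2×micro: -1 ⇒ (c0=0, c1=-1)
macro 5: S0 reads c1=-1 → after 3×micro: 0; S1 reads c0=0 → after 2×micro: -1 ⇒ (c0=0, c1=-1)

S0 state at macro-step 2 = 0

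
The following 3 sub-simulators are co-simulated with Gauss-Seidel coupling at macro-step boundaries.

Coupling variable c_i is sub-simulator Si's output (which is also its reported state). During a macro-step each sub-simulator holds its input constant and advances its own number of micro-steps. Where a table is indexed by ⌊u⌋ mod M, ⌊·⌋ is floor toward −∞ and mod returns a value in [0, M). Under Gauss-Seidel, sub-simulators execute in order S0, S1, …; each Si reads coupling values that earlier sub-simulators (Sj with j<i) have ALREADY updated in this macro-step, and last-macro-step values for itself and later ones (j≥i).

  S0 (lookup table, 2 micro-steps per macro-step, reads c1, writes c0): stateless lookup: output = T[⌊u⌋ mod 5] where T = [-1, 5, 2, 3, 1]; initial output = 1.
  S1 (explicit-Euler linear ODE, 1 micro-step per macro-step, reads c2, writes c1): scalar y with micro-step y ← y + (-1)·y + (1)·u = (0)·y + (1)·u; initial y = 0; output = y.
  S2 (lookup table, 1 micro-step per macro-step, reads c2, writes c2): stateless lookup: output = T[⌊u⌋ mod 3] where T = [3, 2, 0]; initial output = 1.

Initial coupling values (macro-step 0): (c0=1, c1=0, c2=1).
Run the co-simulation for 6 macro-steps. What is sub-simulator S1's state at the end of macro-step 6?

S1 state at macro-step 6 = 3

macro 1: S0 reads c1=0 → after 2×micro: -1; S1 reads c2=1 → after 1×micro: 1; S2 reads c2=1 → after 1×micro: 2 ⇒ (c0=-1, c1=1, c2=2)
macro 2: S0 reads c1=1 → after 2×micro: 5; S1 reads c2=2 → after 1×micro: 2; S2 reads c2=2 → after 1×micro: 0 ⇒ (c0=5, c1=2, c2=0)
macro 3: S0 reads c1=2 → after 2×micro: 2; S1 reads c2=0 → after 1×micro: 0; S2 reads c2=0 → after 1×micro: 3 ⇒ (c0=2, c1=0, c2=3)
macro 4: S0 reads c1=0 → after 2×micro: -1; S1 reads c2=3 → after 1×micro: 3; S2 reads c2=3 → after 1×micro: 3 ⇒ (c0=-1, c1=3, c2=3)
macro 5: S0 reads c1=3 → after 2×micro: 3; S1 reads c2=3 → after 1×micro: 3; S2 reads c2=3 → after 1×micro: 3 ⇒ (c0=3, c1=3, c2=3)
macro 6: S0 reads c1=3 → after 2×micro: 3; S1 reads c2=3 → after 1×micro: 3; S2 reads c2=3 → after 1×micro: 3 ⇒ (c0=3, c1=3, c2=3)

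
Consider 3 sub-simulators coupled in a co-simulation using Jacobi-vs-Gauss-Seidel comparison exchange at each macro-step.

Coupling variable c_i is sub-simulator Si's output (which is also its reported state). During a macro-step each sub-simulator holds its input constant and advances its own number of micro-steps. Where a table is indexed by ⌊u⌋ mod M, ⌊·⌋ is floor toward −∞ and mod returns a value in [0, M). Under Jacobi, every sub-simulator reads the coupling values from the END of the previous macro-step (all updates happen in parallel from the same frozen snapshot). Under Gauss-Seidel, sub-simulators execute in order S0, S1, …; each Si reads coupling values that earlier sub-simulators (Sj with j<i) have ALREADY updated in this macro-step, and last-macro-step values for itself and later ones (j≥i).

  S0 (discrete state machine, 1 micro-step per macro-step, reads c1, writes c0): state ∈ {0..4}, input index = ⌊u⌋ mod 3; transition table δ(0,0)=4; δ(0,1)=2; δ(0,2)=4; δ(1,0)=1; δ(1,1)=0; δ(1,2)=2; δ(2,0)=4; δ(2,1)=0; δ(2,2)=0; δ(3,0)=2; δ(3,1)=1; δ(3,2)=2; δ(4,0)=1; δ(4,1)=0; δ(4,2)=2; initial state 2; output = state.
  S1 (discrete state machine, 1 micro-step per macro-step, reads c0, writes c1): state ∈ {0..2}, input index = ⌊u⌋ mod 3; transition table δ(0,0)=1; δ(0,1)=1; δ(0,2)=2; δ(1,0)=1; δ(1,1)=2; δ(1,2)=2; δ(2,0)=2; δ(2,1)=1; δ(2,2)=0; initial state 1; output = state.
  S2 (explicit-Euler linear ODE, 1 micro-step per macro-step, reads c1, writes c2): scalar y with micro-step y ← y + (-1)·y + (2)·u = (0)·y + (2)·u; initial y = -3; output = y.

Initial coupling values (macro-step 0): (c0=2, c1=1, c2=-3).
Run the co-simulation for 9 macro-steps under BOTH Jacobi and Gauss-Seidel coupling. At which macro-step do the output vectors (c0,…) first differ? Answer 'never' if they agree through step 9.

first divergence at macro-step: 1

[Jacobi] macro 1: S0 reads c1=1 → after 1×micro: 0; S1 reads c0=2 → after 1×micro: 2; S2 reads c1=1 → after 1×micro: 2 ⇒ (c0=0, c1=2, c2=2)
[Jacobi] macro 2: S0 reads c1=2 → after 1×micro: 4; S1 reads c0=0 → after 1×micro: 2; S2 reads c1=2 → after 1×micro: 4 ⇒ (c0=4, c1=2, c2=4)
[Jacobi] macro 3: S0 reads c1=2 → after 1×micro: 2; S1 reads c0=4 → after 1×micro: 1; S2 reads c1=2 → after 1×micro: 4 ⇒ (c0=2, c1=1, c2=4)
[Jacobi] macro 4: S0 reads c1=1 → after 1×micro: 0; S1 reads c0=2 → after 1×micro: 2; S2 reads c1=1 → after 1×micro: 2 ⇒ (c0=0, c1=2, c2=2)
[Jacobi] macro 5: S0 reads c1=2 → after 1×micro: 4; S1 reads c0=0 → after 1×micro: 2; S2 reads c1=2 → after 1×micro: 4 ⇒ (c0=4, c1=2, c2=4)
[Jacobi] macro 6: S0 reads c1=2 → after 1×micro: 2; S1 reads c0=4 → after 1×micro: 1; S2 reads c1=2 → after 1×micro: 4 ⇒ (c0=2, c1=1, c2=4)
[Jacobi] macro 7: S0 reads c1=1 → after 1×micro: 0; S1 reads c0=2 → after 1×micro: 2; S2 reads c1=1 → after 1×micro: 2 ⇒ (c0=0, c1=2, c2=2)
[Jacobi] macro 8: S0 reads c1=2 → after 1×micro: 4; S1 reads c0=0 → after 1×micro: 2; S2 reads c1=2 → after 1×micro: 4 ⇒ (c0=4, c1=2, c2=4)
[Jacobi] macro 9: S0 reads c1=2 → after 1×micro: 2; S1 reads c0=4 → after 1×micro: 1; S2 reads c1=2 → after 1×micro: 4 ⇒ (c0=2, c1=1, c2=4)
[Gauss-Seidel] macro 1: S0 reads c1=1 → after 1×micro: 0; S1 reads c0=0 → after 1×micro: 1; S2 reads c1=1 → after 1×micro: 2 ⇒ (c0=0, c1=1, c2=2)
[Gauss-Seidel] macro 2: S0 reads c1=1 → after 1×micro: 2; S1 reads c0=2 → after 1×micro: 2; S2 reads c1=2 → after 1×micro: 4 ⇒ (c0=2, c1=2, c2=4)
[Gauss-Seidel] macro 3: S0 reads c1=2 → after 1×micro: 0; S1 reads c0=0 → after 1×micro: 2; S2 reads c1=2 → after 1×micro: 4 ⇒ (c0=0, c1=2, c2=4)
[Gauss-Seidel] macro 4: S0 reads c1=2 → after 1×micro: 4; S1 reads c0=4 → after 1×micro: 1; S2 reads c1=1 → after 1×micro: 2 ⇒ (c0=4, c1=1, c2=2)
[Gauss-Seidel] macro 5: S0 reads c1=1 → after 1×micro: 0; S1 reads c0=0 → after 1×micro: 1; S2 reads c1=1 → after 1×micro: 2 ⇒ (c0=0, c1=1, c2=2)
[Gauss-Seidel] macro 6: S0 reads c1=1 → after 1×micro: 2; S1 reads c0=2 → after 1×micro: 2; S2 reads c1=2 → after 1×micro: 4 ⇒ (c0=2, c1=2, c2=4)
[Gauss-Seidel] macro 7: S0 reads c1=2 → after 1×micro: 0; S1 reads c0=0 → after 1×micro: 2; S2 reads c1=2 → after 1×micro: 4 ⇒ (c0=0, c1=2, c2=4)
[Gauss-Seidel] macro 8: S0 reads c1=2 → after 1×micro: 4; S1 reads c0=4 → after 1×micro: 1; S2 reads c1=1 → after 1×micro: 2 ⇒ (c0=4, c1=1, c2=2)
[Gauss-Seidel] macro 9: S0 reads c1=1 → after 1×micro: 0; S1 reads c0=0 → after 1×micro: 1; S2 reads c1=1 → after 1×micro: 2 ⇒ (c0=0, c1=1, c2=2)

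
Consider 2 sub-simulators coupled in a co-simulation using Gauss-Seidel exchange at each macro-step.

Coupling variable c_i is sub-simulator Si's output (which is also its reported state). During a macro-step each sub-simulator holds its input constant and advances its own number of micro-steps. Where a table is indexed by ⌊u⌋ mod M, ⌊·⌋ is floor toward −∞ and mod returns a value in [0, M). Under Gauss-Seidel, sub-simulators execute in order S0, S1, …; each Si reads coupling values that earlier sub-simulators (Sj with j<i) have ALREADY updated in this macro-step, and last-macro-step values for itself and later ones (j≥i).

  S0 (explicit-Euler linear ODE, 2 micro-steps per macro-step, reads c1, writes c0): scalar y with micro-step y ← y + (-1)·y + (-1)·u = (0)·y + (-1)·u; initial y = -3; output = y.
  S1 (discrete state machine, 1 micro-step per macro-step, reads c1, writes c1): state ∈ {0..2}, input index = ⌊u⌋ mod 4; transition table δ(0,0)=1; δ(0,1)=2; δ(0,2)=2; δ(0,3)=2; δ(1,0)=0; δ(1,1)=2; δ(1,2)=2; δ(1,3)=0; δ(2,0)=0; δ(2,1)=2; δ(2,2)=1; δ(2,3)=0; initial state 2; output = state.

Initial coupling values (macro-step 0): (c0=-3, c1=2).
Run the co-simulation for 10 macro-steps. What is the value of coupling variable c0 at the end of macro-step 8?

c0 at macro-step 8 = -1

macro 1: S0 reads c1=2 → after 2×micro: -2; S1 reads c1=2 → after 1×micro: 1 ⇒ (c0=-2, c1=1)
macro 2: S0 reads c1=1 → after 2×micro: -1; S1 reads c1=1 → after 1×micro: 2 ⇒ (c0=-1, c1=2)
macro 3: S0 reads c1=2 → after 2×micro: -2; S1 reads c1=2 → after 1×micro: 1 ⇒ (c0=-2, c1=1)
macro 4: S0 reads c1=1 → after 2×micro: -1; S1 reads c1=1 → after 1×micro: 2 ⇒ (c0=-1, c1=2)
macro 5: S0 reads c1=2 → after 2×micro: -2; S1 reads c1=2 → after 1×micro: 1 ⇒ (c0=-2, c1=1)
macro 6: S0 reads c1=1 → after 2×micro: -1; S1 reads c1=1 → after 1×micro: 2 ⇒ (c0=-1, c1=2)
macro 7: S0 reads c1=2 → after 2×micro: -2; S1 reads c1=2 → after 1×micro: 1 ⇒ (c0=-2, c1=1)
macro 8: S0 reads c1=1 → after 2×micro: -1; S1 reads c1=1 → after 1×micro: 2 ⇒ (c0=-1, c1=2)
macro 9: S0 reads c1=2 → after 2×micro: -2; S1 reads c1=2 → after 1×micro: 1 ⇒ (c0=-2, c1=1)
macro 10: S0 reads c1=1 → after 2×micro: -1; S1 reads c1=1 → after 1×micro: 2 ⇒ (c0=-1, c1=2)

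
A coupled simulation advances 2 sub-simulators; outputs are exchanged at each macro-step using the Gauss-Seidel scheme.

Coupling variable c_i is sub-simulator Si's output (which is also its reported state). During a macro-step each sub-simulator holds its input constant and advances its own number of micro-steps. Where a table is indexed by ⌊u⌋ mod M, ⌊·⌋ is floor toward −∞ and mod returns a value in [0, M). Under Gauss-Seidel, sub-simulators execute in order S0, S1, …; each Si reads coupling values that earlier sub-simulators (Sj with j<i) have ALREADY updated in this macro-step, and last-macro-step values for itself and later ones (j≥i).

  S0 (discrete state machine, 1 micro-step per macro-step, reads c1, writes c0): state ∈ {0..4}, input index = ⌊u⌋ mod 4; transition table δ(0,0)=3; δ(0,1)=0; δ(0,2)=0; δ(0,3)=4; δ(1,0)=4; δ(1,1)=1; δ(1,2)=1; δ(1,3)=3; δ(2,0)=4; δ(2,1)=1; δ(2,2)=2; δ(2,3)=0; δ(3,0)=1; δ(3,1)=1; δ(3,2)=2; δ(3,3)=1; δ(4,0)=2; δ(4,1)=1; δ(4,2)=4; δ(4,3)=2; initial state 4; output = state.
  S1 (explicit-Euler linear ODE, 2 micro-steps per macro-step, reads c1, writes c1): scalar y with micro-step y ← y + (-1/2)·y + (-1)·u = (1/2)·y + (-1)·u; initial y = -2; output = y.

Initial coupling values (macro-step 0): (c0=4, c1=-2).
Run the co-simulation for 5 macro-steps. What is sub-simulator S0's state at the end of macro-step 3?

macro 1: S0 reads c1=-2 → after 1×micro: 4; S1 reads c1=-2 → after 2×micro: 5/2 ⇒ (c0=4, c1=5/2)
macro 2: S0 reads c1=5/2 → after 1×micro: 4; S1 reads c1=5/2 → after 2×micro: -25/8 ⇒ (c0=4, c1=-25/8)
macro 3: S0 reads c1=-25/8 → after 1×micro: 2; S1 reads c1=-25/8 → after 2×micro: 125/32 ⇒ (c0=2, c1=125/32)
macro 4: S0 reads c1=125/32 → after 1×micro: 0; S1 reads c1=125/32 → after 2×micro: -625/128 ⇒ (c0=0, c1=-625/128)
macro 5: S0 reads c1=-625/128 → after 1×micro: 4; S1 reads c1=-625/128 → after 2×micro: 3125/512 ⇒ (c0=4, c1=3125/512)

S0 state at macro-step 3 = 2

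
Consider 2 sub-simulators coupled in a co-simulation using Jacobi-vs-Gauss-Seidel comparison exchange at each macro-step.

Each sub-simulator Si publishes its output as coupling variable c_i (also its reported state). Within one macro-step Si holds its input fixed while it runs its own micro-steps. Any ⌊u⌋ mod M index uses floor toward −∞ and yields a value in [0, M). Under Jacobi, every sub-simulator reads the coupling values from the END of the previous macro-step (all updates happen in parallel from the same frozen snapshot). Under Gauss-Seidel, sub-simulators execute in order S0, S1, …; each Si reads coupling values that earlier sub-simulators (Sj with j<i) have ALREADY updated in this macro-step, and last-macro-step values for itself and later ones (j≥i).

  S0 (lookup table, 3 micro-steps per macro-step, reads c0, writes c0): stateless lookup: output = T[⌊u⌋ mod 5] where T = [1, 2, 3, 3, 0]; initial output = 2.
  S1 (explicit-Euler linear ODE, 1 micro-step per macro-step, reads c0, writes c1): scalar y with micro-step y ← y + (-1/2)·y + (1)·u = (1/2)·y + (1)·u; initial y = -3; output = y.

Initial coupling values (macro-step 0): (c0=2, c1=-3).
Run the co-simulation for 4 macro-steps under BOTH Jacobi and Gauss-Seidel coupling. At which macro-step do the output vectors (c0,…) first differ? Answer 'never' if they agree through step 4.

first divergence at macro-step: 1

[Jacobi] macro 1: S0 reads c0=2 → after 3×micro: 3; S1 reads c0=2 → after 1×micro: 1/2 ⇒ (c0=3, c1=1/2)
[Jacobi] macro 2: S0 reads c0=3 → after 3×micro: 3; S1 reads c0=3 → after 1×micro: 13/4 ⇒ (c0=3, c1=13/4)
[Jacobi] macro 3: S0 reads c0=3 → after 3×micro: 3; S1 reads c0=3 → after 1×micro: 37/8 ⇒ (c0=3, c1=37/8)
[Jacobi] macro 4: S0 reads c0=3 → after 3×micro: 3; S1 reads c0=3 → after 1×micro: 85/16 ⇒ (c0=3, c1=85/16)
[Gauss-Seidel] macro 1: S0 reads c0=2 → after 3×micro: 3; S1 reads c0=3 → after 1×micro: 3/2 ⇒ (c0=3, c1=3/2)
[Gauss-Seidel] macro 2: S0 reads c0=3 → after 3×micro: 3; S1 reads c0=3 → after 1×micro: 15/4 ⇒ (c0=3, c1=15/4)
[Gauss-Seidel] macro 3: S0 reads c0=3 → after 3×micro: 3; S1 reads c0=3 → after 1×micro: 39/8 ⇒ (c0=3, c1=39/8)
[Gauss-Seidel] macro 4: S0 reads c0=3 → after 3×micro: 3; S1 reads c0=3 → after 1×micro: 87/16 ⇒ (c0=3, c1=87/16)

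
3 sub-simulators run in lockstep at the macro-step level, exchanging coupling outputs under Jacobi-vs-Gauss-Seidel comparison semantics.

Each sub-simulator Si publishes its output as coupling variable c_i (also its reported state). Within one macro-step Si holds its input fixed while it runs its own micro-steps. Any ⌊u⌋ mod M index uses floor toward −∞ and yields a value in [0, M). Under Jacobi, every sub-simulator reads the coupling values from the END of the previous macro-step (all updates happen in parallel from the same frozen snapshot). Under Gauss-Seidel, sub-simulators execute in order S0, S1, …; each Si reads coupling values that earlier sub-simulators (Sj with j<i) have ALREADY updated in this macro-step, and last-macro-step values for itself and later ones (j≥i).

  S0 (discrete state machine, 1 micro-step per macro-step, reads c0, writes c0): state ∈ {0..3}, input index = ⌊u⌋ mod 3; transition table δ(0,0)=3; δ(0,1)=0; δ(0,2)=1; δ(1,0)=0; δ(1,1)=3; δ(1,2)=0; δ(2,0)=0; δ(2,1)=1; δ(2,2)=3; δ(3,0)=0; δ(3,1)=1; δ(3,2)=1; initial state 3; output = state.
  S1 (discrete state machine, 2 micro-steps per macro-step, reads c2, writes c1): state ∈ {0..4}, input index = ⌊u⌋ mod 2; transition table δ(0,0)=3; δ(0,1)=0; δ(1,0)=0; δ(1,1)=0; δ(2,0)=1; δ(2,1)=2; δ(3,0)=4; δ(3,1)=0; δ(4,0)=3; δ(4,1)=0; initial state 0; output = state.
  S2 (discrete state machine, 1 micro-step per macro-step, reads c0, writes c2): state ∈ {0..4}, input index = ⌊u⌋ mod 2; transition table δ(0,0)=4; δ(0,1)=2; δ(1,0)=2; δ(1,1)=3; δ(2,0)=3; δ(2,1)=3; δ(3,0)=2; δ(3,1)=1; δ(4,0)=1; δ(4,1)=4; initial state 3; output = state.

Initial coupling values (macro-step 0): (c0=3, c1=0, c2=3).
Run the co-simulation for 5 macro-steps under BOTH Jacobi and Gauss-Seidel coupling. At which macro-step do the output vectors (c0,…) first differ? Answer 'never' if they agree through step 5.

[Jacobi] macro 1: S0 reads c0=3 → after 1×micro: 0; S1 reads c2=3 → after 2×micro: 0; S2 reads c0=3 → after 1×micro: 1 ⇒ (c0=0, c1=0, c2=1)
[Jacobi] macro 2: S0 reads c0=0 → after 1×micro: 3; S1 reads c2=1 → after 2×micro: 0; S2 reads c0=0 → after 1×micro: 2 ⇒ (c0=3, c1=0, c2=2)
[Jacobi] macro 3: S0 reads c0=3 → after 1×micro: 0; S1 reads c2=2 → after 2×micro: 4; S2 reads c0=3 → after 1×micro: 3 ⇒ (c0=0, c1=4, c2=3)
[Jacobi] macro 4: S0 reads c0=0 → after 1×micro: 3; S1 reads c2=3 → after 2×micro: 0; S2 reads c0=0 → after 1×micro: 2 ⇒ (c0=3, c1=0, c2=2)
[Jacobi] macro 5: S0 reads c0=3 → after 1×micro: 0; S1 reads c2=2 → after 2×micro: 4; S2 reads c0=3 → after 1×micro: 3 ⇒ (c0=0, c1=4, c2=3)
[Gauss-Seidel] macro 1: S0 reads c0=3 → after 1×micro: 0; S1 reads c2=3 → after 2×micro: 0; S2 reads c0=0 → after 1×micro: 2 ⇒ (c0=0, c1=0, c2=2)
[Gauss-Seidel] macro 2: S0 reads c0=0 → after 1×micro: 3; S1 reads c2=2 → after 2×micro: 4; S2 reads c0=3 → after 1×micro: 3 ⇒ (c0=3, c1=4, c2=3)
[Gauss-Seidel] macro 3: S0 reads c0=3 → after 1×micro: 0; S1 reads c2=3 → after 2×micro: 0; S2 reads c0=0 → after 1×micro: 2 ⇒ (c0=0, c1=0, c2=2)
[Gauss-Seidel] macro 4: S0 reads c0=0 → after 1×micro: 3; S1 reads c2=2 → after 2×micro: 4; S2 reads c0=3 → after 1×micro: 3 ⇒ (c0=3, c1=4, c2=3)
[Gauss-Seidel] macro 5: S0 reads c0=3 → after 1×micro: 0; S1 reads c2=3 → after 2×micro: 0; S2 reads c0=0 → after 1×micro: 2 ⇒ (c0=0, c1=0, c2=2)

first divergence at macro-step: 1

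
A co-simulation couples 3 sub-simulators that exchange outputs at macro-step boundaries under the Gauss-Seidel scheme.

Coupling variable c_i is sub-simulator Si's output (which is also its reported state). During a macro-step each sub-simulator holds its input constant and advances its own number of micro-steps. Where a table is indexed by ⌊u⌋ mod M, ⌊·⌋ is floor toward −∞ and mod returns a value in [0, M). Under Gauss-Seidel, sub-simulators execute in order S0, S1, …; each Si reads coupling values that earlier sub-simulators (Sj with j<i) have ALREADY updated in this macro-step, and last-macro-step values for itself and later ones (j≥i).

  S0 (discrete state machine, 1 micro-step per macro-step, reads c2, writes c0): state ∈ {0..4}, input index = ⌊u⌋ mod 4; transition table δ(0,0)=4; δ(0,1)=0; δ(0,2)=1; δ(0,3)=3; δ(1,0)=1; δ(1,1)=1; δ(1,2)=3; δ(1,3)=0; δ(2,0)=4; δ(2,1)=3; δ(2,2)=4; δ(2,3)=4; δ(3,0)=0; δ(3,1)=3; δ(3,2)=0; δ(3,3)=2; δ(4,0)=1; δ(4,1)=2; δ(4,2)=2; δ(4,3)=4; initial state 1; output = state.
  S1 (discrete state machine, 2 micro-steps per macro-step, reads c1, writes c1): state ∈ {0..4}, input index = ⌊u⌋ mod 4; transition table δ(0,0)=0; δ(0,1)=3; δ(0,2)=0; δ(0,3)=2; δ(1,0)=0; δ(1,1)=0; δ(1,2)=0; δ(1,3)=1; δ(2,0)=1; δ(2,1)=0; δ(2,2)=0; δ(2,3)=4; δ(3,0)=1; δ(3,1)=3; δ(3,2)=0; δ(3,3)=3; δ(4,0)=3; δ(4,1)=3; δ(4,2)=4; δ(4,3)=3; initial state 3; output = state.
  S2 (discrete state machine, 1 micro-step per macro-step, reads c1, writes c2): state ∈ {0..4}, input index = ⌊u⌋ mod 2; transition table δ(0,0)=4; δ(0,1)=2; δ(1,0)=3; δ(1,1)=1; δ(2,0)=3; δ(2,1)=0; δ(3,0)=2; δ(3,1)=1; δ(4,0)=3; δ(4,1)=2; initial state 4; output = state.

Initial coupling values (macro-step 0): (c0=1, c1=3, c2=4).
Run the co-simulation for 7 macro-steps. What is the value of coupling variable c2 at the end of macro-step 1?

c2 at macro-step 1 = 2

macro 1: S0 reads c2=4 → after 1×micro: 1; S1 reads c1=3 → after 2×micro: 3; S2 reads c1=3 → after 1×micro: 2 ⇒ (c0=1, c1=3, c2=2)
macro 2: S0 reads c2=2 → after 1×micro: 3; S1 reads c1=3 → after 2×micro: 3; S2 reads c1=3 → after 1×micro: 0 ⇒ (c0=3, c1=3, c2=0)
macro 3: S0 reads c2=0 → after 1×micro: 0; S1 reads c1=3 → after 2×micro: 3; S2 reads c1=3 → after 1×micro: 2 ⇒ (c0=0, c1=3, c2=2)
macro 4: S0 reads c2=2 → after 1×micro: 1; S1 reads c1=3 → after 2×micro: 3; S2 reads c1=3 → after 1×micro: 0 ⇒ (c0=1, c1=3, c2=0)
macro 5: S0 reads c2=0 → after 1×micro: 1; S1 reads c1=3 → after 2×micro: 3; S2 reads c1=3 → after 1×micro: 2 ⇒ (c0=1, c1=3, c2=2)
macro 6: S0 reads c2=2 → after 1×micro: 3; S1 reads c1=3 → after 2×micro: 3; S2 reads c1=3 → after 1×micro: 0 ⇒ (c0=3, c1=3, c2=0)
macro 7: S0 reads c2=0 → after 1×micro: 0; S1 reads c1=3 → after 2×micro: 3; S2 reads c1=3 → after 1×micro: 2 ⇒ (c0=0, c1=3, c2=2)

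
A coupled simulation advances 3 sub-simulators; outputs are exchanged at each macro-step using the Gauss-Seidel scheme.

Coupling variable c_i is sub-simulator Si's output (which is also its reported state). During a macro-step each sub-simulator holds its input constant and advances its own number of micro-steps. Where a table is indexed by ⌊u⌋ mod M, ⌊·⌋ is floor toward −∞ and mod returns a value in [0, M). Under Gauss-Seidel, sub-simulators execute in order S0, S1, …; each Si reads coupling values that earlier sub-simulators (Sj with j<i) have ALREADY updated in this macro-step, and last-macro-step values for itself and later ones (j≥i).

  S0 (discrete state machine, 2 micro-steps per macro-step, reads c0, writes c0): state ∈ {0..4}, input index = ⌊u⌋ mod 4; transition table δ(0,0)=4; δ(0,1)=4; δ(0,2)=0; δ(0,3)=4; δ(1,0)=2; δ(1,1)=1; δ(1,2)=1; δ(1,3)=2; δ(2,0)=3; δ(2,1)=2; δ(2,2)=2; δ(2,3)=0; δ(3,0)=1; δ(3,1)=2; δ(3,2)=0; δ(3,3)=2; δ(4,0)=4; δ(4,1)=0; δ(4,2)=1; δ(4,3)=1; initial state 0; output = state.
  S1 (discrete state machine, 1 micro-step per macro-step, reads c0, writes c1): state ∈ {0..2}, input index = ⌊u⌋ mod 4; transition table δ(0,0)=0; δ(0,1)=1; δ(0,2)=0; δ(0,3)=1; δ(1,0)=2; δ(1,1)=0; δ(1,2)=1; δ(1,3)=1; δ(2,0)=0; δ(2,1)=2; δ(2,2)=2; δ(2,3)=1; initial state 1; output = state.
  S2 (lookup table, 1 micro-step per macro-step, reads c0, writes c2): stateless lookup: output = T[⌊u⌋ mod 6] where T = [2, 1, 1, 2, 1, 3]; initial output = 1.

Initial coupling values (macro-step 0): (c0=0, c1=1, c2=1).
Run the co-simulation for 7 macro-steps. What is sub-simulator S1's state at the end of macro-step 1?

S1 state at macro-step 1 = 2

macro 1: S0 reads c0=0 → after 2×micro: 4; S1 reads c0=4 → after 1×micro: 2; S2 reads c0=4 → after 1×micro: 1 ⇒ (c0=4, c1=2, c2=1)
macro 2: S0 reads c0=4 → after 2×micro: 4; S1 reads c0=4 → after 1×micro: 0; S2 reads c0=4 → after 1×micro: 1 ⇒ (c0=4, c1=0, c2=1)
macro 3: S0 reads c0=4 → after 2×micro: 4; S1 reads c0=4 → after 1×micro: 0; S2 reads c0=4 → after 1×micro: 1 ⇒ (c0=4, c1=0, c2=1)
macro 4: S0 reads c0=4 → after 2×micro: 4; S1 reads c0=4 → after 1×micro: 0; S2 reads c0=4 → after 1×micro: 1 ⇒ (c0=4, c1=0, c2=1)
macro 5: S0 reads c0=4 → after 2×micro: 4; S1 reads c0=4 → after 1×micro: 0; S2 reads c0=4 → after 1×micro: 1 ⇒ (c0=4, c1=0, c2=1)
macro 6: S0 reads c0=4 → after 2×micro: 4; S1 reads c0=4 → after 1×micro: 0; S2 reads c0=4 → after 1×micro: 1 ⇒ (c0=4, c1=0, c2=1)
macro 7: S0 reads c0=4 → after 2×micro: 4; S1 reads c0=4 → after 1×micro: 0; S2 reads c0=4 → after 1×micro: 1 ⇒ (c0=4, c1=0, c2=1)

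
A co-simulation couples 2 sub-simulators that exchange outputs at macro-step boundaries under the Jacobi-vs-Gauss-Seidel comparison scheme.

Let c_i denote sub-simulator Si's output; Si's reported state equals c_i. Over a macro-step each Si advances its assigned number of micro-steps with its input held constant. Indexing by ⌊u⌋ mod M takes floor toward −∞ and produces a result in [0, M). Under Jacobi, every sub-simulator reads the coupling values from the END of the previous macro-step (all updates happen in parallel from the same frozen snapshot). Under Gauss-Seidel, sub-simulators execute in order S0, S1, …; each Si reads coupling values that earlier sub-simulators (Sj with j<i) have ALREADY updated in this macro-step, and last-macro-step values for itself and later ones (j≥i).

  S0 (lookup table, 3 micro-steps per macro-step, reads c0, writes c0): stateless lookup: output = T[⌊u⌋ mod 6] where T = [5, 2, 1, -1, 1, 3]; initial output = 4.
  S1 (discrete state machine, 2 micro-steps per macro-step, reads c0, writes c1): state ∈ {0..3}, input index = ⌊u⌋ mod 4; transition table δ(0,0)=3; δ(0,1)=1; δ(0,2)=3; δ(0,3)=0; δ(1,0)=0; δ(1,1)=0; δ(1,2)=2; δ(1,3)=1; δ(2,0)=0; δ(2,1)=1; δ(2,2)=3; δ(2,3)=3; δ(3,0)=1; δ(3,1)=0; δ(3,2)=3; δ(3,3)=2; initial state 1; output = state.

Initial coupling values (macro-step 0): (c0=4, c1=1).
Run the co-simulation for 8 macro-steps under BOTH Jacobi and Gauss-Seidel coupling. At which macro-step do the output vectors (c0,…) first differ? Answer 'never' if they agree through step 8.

[Jacobi] macro 1: S0 reads c0=4 → after 3×micro: 1; S1 reads c0=4 → after 2×micro: 3 ⇒ (c0=1, c1=3)
[Jacobi] macro 2: S0 reads c0=1 → after 3×micro: 2; S1 reads c0=1 → after 2×micro: 1 ⇒ (c0=2, c1=1)
[Jacobi] macro 3: S0 reads c0=2 → after 3×micro: 1; S1 reads c0=2 → after 2×micro: 3 ⇒ (c0=1, c1=3)
[Jacobi] macro 4: S0 reads c0=1 → after 3×micro: 2; S1 reads c0=1 → after 2×micro: 1 ⇒ (c0=2, c1=1)
[Jacobi] macro 5: S0 reads c0=2 → after 3×micro: 1; S1 reads c0=2 → after 2×micro: 3 ⇒ (c0=1, c1=3)
[Jacobi] macro 6: S0 reads c0=1 → after 3×micro: 2; S1 reads c0=1 → after 2×micro: 1 ⇒ (c0=2, c1=1)
[Jacobi] macro 7: S0 reads c0=2 → after 3×micro: 1; S1 reads c0=2 → after 2×micro: 3 ⇒ (c0=1, c1=3)
[Jacobi] macro 8: S0 reads c0=1 → after 3×micro: 2; S1 reads c0=1 → after 2×micro: 1 ⇒ (c0=2, c1=1)
[Gauss-Seidel] macro 1: S0 reads c0=4 → after 3×micro: 1; S1 reads c0=1 → after 2×micro: 1 ⇒ (c0=1, c1=1)
[Gauss-Seidel] macro 2: S0 reads c0=1 → after 3×micro: 2; S1 reads c0=2 → after 2×micro: 3 ⇒ (c0=2, c1=3)
[Gauss-Seidel] macro 3: S0 reads c0=2 → after 3×micro: 1; S1 reads c0=1 → after 2×micro: 1 ⇒ (c0=1, c1=1)
[Gauss-Seidel] macro 4: S0 reads c0=1 → after 3×micro: 2; S1 reads c0=2 → after 2×micro: 3 ⇒ (c0=2, c1=3)
[Gauss-Seidel] macro 5: S0 reads c0=2 → after 3×micro: 1; S1 reads c0=1 → after 2×micro: 1 ⇒ (c0=1, c1=1)
[Gauss-Seidel] macro 6: S0 reads c0=1 → after 3×micro: 2; S1 reads c0=2 → after 2×micro: 3 ⇒ (c0=2, c1=3)
[Gauss-Seidel] macro 7: S0 reads c0=2 → after 3×micro: 1; S1 reads c0=1 → after 2×micro: 1 ⇒ (c0=1, c1=1)
[Gauss-Seidel] macro 8: S0 reads c0=1 → after 3×micro: 2; S1 reads c0=2 → after 2×micro: 3 ⇒ (c0=2, c1=3)

first divergence at macro-step: 1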